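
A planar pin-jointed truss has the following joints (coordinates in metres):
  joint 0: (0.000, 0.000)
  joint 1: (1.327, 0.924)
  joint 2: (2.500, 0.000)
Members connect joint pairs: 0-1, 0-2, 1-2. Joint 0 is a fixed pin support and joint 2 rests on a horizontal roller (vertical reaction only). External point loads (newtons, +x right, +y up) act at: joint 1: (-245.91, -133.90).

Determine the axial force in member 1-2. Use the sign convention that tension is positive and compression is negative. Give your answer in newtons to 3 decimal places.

32.021

N=3 nodes, M=3 members, R=3 reactions → 2N=6, M+R=6
member 0 (0-1): L=1.6170, (cx,cy)=(0.8207,0.5714)
member 1 (0-2): L=2.5000, (cx,cy)=(1.0000,0.0000)
member 2 (1-2): L=1.4932, (cx,cy)=(0.7856,-0.6188)
solve A·x = −loads:
  F[0-1] = -269.0007 N (compression)
  F[0-2] = -25.1538 N (compression)
  F[1-2] = +32.0205 N (tension)
  Rx@0 = +245.9100 N
  Ry@0 = +153.7142 N
  Ry@2 = -19.8142 N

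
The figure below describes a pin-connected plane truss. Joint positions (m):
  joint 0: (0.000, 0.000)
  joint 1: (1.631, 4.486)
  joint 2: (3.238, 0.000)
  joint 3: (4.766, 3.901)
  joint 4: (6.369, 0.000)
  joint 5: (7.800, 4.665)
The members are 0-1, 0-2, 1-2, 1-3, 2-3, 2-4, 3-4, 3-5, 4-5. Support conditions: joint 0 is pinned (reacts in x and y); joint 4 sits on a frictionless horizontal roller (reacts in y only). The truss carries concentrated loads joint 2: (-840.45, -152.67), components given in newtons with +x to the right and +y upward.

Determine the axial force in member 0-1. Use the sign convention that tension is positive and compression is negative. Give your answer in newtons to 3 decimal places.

-79.859

N=6 nodes, M=9 members, R=3 reactions → 2N=12, M+R=12
member 0 (0-1): L=4.7733, (cx,cy)=(0.3417,0.9398)
member 1 (0-2): L=3.2380, (cx,cy)=(1.0000,0.0000)
member 2 (1-2): L=4.7651, (cx,cy)=(0.3372,-0.9414)
member 3 (1-3): L=3.1891, (cx,cy)=(0.9830,-0.1834)
member 4 (2-3): L=4.1896, (cx,cy)=(0.3647,0.9311)
member 5 (2-4): L=3.1310, (cx,cy)=(1.0000,0.0000)
member 6 (3-4): L=4.2175, (cx,cy)=(0.3801,-0.9250)
member 7 (3-5): L=3.1287, (cx,cy)=(0.9697,0.2442)
member 8 (4-5): L=4.8795, (cx,cy)=(0.2933,0.9560)
solve A·x = −loads:
  F[0-1] = -79.8591 N (compression)
  F[0-2] = -813.1627 N (compression)
  F[1-2] = +91.2299 N (tension)
  F[1-3] = -59.0558 N (compression)
  F[2-3] = +71.7249 N (tension)
  F[2-4] = +31.8946 N (tension)
  F[3-4] = -83.9150 N (compression)
  F[3-5] = -0.0000 N (compression)
  F[4-5] = +0.0000 N (tension)
  Rx@0 = +840.4500 N
  Ry@0 = +75.0526 N
  Ry@4 = +77.6174 N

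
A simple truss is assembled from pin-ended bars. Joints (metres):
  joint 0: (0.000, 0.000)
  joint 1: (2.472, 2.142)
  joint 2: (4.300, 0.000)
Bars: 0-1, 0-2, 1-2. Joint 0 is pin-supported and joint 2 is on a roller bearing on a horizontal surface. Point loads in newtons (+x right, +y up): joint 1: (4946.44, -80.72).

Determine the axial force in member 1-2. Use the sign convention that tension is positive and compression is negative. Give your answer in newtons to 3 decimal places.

-3300.327

N=3 nodes, M=3 members, R=3 reactions → 2N=6, M+R=6
member 0 (0-1): L=3.2709, (cx,cy)=(0.7557,0.6549)
member 1 (0-2): L=4.3000, (cx,cy)=(1.0000,0.0000)
member 2 (1-2): L=2.8160, (cx,cy)=(0.6492,-0.7607)
solve A·x = −loads:
  F[0-1] = +3710.2577 N (tension)
  F[0-2] = +2142.4142 N (tension)
  F[1-2] = -3300.3268 N (compression)
  Rx@0 = -4946.4400 N
  Ry@0 = -2429.7019 N
  Ry@2 = +2510.4219 N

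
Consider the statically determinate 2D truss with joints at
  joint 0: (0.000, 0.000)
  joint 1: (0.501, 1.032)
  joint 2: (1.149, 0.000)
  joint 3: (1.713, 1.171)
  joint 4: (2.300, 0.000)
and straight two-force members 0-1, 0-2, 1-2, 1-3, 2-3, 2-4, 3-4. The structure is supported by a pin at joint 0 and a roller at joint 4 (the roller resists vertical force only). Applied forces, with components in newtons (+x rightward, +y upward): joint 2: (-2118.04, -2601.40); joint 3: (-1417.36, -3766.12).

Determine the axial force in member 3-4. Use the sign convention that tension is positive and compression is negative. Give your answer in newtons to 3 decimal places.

N=5 nodes, M=7 members, R=3 reactions → 2N=10, M+R=10
member 0 (0-1): L=1.1472, (cx,cy)=(0.4367,0.8996)
member 1 (0-2): L=1.1490, (cx,cy)=(1.0000,0.0000)
member 2 (1-2): L=1.2186, (cx,cy)=(0.5318,-0.8469)
member 3 (1-3): L=1.2199, (cx,cy)=(0.9935,0.1139)
member 4 (2-3): L=1.2997, (cx,cy)=(0.4339,0.9009)
member 5 (2-4): L=1.1510, (cx,cy)=(1.0000,0.0000)
member 6 (3-4): L=1.3099, (cx,cy)=(0.4481,-0.8940)
solve A·x = −loads:
  F[0-1] = -3317.7456 N (compression)
  F[0-2] = -2086.4655 N (compression)
  F[1-2] = +3104.4509 N (tension)
  F[1-3] = -3120.1016 N (compression)
  F[2-3] = -30.7769 N (compression)
  F[2-4] = +1695.7776 N (tension)
  F[3-4] = -3784.1243 N (compression)
  Rx@0 = +3535.4000 N
  Ry@0 = +2984.6315 N
  Ry@4 = +3382.8885 N

-3784.124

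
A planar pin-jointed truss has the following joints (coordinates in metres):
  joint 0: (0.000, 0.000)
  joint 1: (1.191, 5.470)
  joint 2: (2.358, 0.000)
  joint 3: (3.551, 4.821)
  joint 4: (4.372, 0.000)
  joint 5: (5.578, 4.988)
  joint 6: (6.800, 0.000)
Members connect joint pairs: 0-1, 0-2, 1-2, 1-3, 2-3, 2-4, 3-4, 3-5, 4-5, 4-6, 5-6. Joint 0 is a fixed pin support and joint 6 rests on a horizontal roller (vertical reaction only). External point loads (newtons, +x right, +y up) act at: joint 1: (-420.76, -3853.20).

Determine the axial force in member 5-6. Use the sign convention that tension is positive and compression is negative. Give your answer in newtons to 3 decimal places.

N=7 nodes, M=11 members, R=3 reactions → 2N=14, M+R=14
member 0 (0-1): L=5.5982, (cx,cy)=(0.2127,0.9771)
member 1 (0-2): L=2.3580, (cx,cy)=(1.0000,0.0000)
member 2 (1-2): L=5.5931, (cx,cy)=(0.2086,-0.9780)
member 3 (1-3): L=2.4476, (cx,cy)=(0.9642,-0.2652)
member 4 (2-3): L=4.9664, (cx,cy)=(0.2402,0.9707)
member 5 (2-4): L=2.0140, (cx,cy)=(1.0000,0.0000)
member 6 (3-4): L=4.8904, (cx,cy)=(0.1679,-0.9858)
member 7 (3-5): L=2.0339, (cx,cy)=(0.9966,0.0821)
member 8 (4-5): L=5.1317, (cx,cy)=(0.2350,0.9720)
member 9 (4-6): L=2.4280, (cx,cy)=(1.0000,0.0000)
member 10 (5-6): L=5.1355, (cx,cy)=(0.2380,-0.9713)
solve A·x = −loads:
  F[0-1] = -3599.1838 N (compression)
  F[0-2] = +344.9610 N (tension)
  F[1-2] = -262.3778 N (compression)
  F[1-3] = -300.9898 N (compression)
  F[2-3] = +264.3429 N (tension)
  F[2-4] = +226.7172 N (tension)
  F[3-4] = -355.2194 N (compression)
  F[3-5] = -167.6492 N (compression)
  F[4-5] = +360.2679 N (tension)
  F[4-6] = +82.4170 N (tension)
  F[5-6] = -346.3608 N (compression)
  Rx@0 = +420.7600 N
  Ry@0 = +3516.7876 N
  Ry@6 = +336.4124 N

-346.361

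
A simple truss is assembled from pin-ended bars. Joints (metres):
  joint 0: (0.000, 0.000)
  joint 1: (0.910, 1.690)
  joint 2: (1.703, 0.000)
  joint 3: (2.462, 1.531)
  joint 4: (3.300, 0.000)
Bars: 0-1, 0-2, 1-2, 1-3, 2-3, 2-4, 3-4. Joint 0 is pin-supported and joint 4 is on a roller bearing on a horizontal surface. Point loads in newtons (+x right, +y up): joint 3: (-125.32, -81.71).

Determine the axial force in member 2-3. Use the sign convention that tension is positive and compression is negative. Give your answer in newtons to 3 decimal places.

N=5 nodes, M=7 members, R=3 reactions → 2N=10, M+R=10
member 0 (0-1): L=1.9194, (cx,cy)=(0.4741,0.8805)
member 1 (0-2): L=1.7030, (cx,cy)=(1.0000,0.0000)
member 2 (1-2): L=1.8668, (cx,cy)=(0.4248,-0.9053)
member 3 (1-3): L=1.5601, (cx,cy)=(0.9948,-0.1019)
member 4 (2-3): L=1.7088, (cx,cy)=(0.4442,0.8959)
member 5 (2-4): L=1.5970, (cx,cy)=(1.0000,0.0000)
member 6 (3-4): L=1.7453, (cx,cy)=(0.4801,-0.8772)
solve A·x = −loads:
  F[0-1] = -89.6001 N (compression)
  F[0-2] = -82.8406 N (compression)
  F[1-2] = +96.5942 N (tension)
  F[1-3] = -83.9488 N (compression)
  F[2-3] = -97.6020 N (compression)
  F[2-4] = +1.5434 N (tension)
  F[3-4] = -3.2145 N (compression)
  Rx@0 = +125.3200 N
  Ry@0 = +78.8903 N
  Ry@4 = +2.8197 N

-97.602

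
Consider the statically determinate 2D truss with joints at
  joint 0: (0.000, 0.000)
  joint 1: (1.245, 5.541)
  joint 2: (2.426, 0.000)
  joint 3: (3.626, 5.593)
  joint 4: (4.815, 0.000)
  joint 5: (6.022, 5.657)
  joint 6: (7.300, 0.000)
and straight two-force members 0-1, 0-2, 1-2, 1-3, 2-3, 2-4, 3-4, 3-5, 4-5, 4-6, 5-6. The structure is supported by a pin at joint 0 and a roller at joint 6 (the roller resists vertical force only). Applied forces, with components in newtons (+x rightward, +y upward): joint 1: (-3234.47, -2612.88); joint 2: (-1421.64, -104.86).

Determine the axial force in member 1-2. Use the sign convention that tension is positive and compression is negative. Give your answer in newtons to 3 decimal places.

2164.801

N=7 nodes, M=11 members, R=3 reactions → 2N=14, M+R=14
member 0 (0-1): L=5.6791, (cx,cy)=(0.2192,0.9757)
member 1 (0-2): L=2.4260, (cx,cy)=(1.0000,0.0000)
member 2 (1-2): L=5.6655, (cx,cy)=(0.2085,-0.9780)
member 3 (1-3): L=2.3816, (cx,cy)=(0.9998,0.0218)
member 4 (2-3): L=5.7203, (cx,cy)=(0.2098,0.9777)
member 5 (2-4): L=2.3890, (cx,cy)=(1.0000,0.0000)
member 6 (3-4): L=5.7180, (cx,cy)=(0.2079,-0.9781)
member 7 (3-5): L=2.3969, (cx,cy)=(0.9996,0.0267)
member 8 (4-5): L=5.7843, (cx,cy)=(0.2087,0.9780)
member 9 (4-6): L=2.4850, (cx,cy)=(1.0000,0.0000)
member 10 (5-6): L=5.7996, (cx,cy)=(0.2204,-0.9754)
solve A·x = −loads:
  F[0-1] = -4809.3550 N (compression)
  F[0-2] = -3601.7884 N (compression)
  F[1-2] = +2164.8013 N (tension)
  F[1-3] = +1729.2945 N (tension)
  F[2-3] = -2058.1817 N (compression)
  F[2-4] = -1297.1173 N (compression)
  F[3-4] = +2042.5764 N (tension)
  F[3-5] = +872.6945 N (tension)
  F[4-5] = -2042.8997 N (compression)
  F[4-6] = -446.0973 N (compression)
  F[5-6] = +2024.3893 N (tension)
  Rx@0 = +4656.1100 N
  Ry@0 = +4692.3663 N
  Ry@6 = -1974.6263 N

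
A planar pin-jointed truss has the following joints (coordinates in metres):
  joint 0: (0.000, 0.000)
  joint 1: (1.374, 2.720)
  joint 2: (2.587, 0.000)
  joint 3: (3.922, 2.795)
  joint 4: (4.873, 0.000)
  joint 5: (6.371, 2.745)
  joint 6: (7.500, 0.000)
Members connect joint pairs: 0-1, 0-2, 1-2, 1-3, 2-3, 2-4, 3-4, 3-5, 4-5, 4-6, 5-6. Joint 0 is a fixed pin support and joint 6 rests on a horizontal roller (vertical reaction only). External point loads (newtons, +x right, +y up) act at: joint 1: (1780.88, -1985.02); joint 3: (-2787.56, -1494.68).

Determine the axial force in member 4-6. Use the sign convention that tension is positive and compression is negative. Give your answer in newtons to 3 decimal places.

309.420

N=7 nodes, M=11 members, R=3 reactions → 2N=14, M+R=14
member 0 (0-1): L=3.0473, (cx,cy)=(0.4509,0.8926)
member 1 (0-2): L=2.5870, (cx,cy)=(1.0000,0.0000)
member 2 (1-2): L=2.9782, (cx,cy)=(0.4073,-0.9133)
member 3 (1-3): L=2.5491, (cx,cy)=(0.9996,0.0294)
member 4 (2-3): L=3.0975, (cx,cy)=(0.4310,0.9024)
member 5 (2-4): L=2.2860, (cx,cy)=(1.0000,0.0000)
member 6 (3-4): L=2.9524, (cx,cy)=(0.3221,-0.9467)
member 7 (3-5): L=2.4495, (cx,cy)=(0.9998,-0.0204)
member 8 (4-5): L=3.1271, (cx,cy)=(0.4790,0.8778)
member 9 (4-6): L=2.6270, (cx,cy)=(1.0000,0.0000)
member 10 (5-6): L=2.9681, (cx,cy)=(0.3804,-0.9248)
solve A·x = −loads:
  F[0-1] = -3055.6199 N (compression)
  F[0-2] = +371.0537 N (tension)
  F[1-2] = +701.8340 N (tension)
  F[1-3] = -3445.9560 N (compression)
  F[2-3] = -710.3475 N (compression)
  F[2-4] = +963.0629 N (tension)
  F[3-4] = -779.3083 N (compression)
  F[3-5] = -712.1842 N (compression)
  F[4-5] = +840.4800 N (tension)
  F[4-6] = +309.4195 N (tension)
  F[5-6] = -813.4549 N (compression)
  Rx@0 = +1006.6800 N
  Ry@0 = +2727.3912 N
  Ry@6 = +752.3088 N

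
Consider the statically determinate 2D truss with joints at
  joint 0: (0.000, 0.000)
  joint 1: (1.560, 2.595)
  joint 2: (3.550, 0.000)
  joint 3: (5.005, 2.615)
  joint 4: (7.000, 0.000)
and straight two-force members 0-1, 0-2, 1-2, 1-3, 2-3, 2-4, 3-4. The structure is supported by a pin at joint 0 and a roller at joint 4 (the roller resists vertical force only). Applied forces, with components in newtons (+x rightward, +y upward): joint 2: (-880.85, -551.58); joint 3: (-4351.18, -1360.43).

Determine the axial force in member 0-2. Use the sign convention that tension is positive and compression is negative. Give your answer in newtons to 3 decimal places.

-3858.359

N=5 nodes, M=7 members, R=3 reactions → 2N=10, M+R=10
member 0 (0-1): L=3.0278, (cx,cy)=(0.5152,0.8571)
member 1 (0-2): L=3.5500, (cx,cy)=(1.0000,0.0000)
member 2 (1-2): L=3.2702, (cx,cy)=(0.6085,-0.7935)
member 3 (1-3): L=3.4451, (cx,cy)=(1.0000,0.0058)
member 4 (2-3): L=2.9925, (cx,cy)=(0.4862,0.8738)
member 5 (2-4): L=3.4500, (cx,cy)=(1.0000,0.0000)
member 6 (3-4): L=3.2891, (cx,cy)=(0.6065,-0.7950)
solve A·x = −loads:
  F[0-1] = -2666.1625 N (compression)
  F[0-2] = -3858.3588 N (compression)
  F[1-2] = +2856.8227 N (tension)
  F[1-3] = -3112.1798 N (compression)
  F[2-3] = -1963.0574 N (compression)
  F[2-4] = -284.5940 N (compression)
  F[3-4] = +469.2036 N (tension)
  Rx@0 = +5232.0300 N
  Ry@0 = +2285.0492 N
  Ry@4 = -373.0392 N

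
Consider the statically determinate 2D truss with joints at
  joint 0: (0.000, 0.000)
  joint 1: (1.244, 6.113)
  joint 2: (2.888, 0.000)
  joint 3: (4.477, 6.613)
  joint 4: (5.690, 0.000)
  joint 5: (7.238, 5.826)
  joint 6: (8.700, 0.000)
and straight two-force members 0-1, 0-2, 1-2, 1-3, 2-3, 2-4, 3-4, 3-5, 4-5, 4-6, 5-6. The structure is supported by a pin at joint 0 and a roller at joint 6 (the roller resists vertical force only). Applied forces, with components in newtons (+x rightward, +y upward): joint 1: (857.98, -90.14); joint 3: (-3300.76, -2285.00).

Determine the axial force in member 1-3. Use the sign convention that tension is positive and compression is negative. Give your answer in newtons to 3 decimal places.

N=7 nodes, M=11 members, R=3 reactions → 2N=14, M+R=14
member 0 (0-1): L=6.2383, (cx,cy)=(0.1994,0.9799)
member 1 (0-2): L=2.8880, (cx,cy)=(1.0000,0.0000)
member 2 (1-2): L=6.3302, (cx,cy)=(0.2597,-0.9657)
member 3 (1-3): L=3.2714, (cx,cy)=(0.9883,0.1528)
member 4 (2-3): L=6.8012, (cx,cy)=(0.2336,0.9723)
member 5 (2-4): L=2.8020, (cx,cy)=(1.0000,0.0000)
member 6 (3-4): L=6.7233, (cx,cy)=(0.1804,-0.9836)
member 7 (3-5): L=2.8710, (cx,cy)=(0.9617,-0.2741)
member 8 (4-5): L=6.0281, (cx,cy)=(0.2568,0.9665)
member 9 (4-6): L=3.0100, (cx,cy)=(1.0000,0.0000)
member 10 (5-6): L=6.0066, (cx,cy)=(0.2434,-0.9699)
solve A·x = −loads:
  F[0-1] = -3155.8826 N (compression)
  F[0-2] = -1813.4544 N (compression)
  F[1-2] = +2756.2080 N (tension)
  F[1-3] = -2229.3043 N (compression)
  F[2-3] = -2737.3940 N (compression)
  F[2-4] = -458.0981 N (compression)
  F[3-4] = +629.4825 N (tension)
  F[3-5] = +358.2520 N (tension)
  F[4-5] = -640.6361 N (compression)
  F[4-6] = -180.0167 N (compression)
  F[5-6] = +739.6003 N (tension)
  Rx@0 = +2442.7800 N
  Ry@0 = +3092.4980 N
  Ry@6 = -717.3580 N

-2229.304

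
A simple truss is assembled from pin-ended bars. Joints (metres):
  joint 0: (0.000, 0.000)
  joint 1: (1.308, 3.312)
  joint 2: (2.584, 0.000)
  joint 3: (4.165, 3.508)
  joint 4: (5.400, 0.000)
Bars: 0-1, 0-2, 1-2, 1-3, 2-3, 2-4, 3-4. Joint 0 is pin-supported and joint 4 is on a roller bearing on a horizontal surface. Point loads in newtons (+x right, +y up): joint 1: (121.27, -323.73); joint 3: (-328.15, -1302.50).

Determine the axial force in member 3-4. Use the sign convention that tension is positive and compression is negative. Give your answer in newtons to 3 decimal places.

-1001.037

N=5 nodes, M=7 members, R=3 reactions → 2N=10, M+R=10
member 0 (0-1): L=3.5609, (cx,cy)=(0.3673,0.9301)
member 1 (0-2): L=2.5840, (cx,cy)=(1.0000,0.0000)
member 2 (1-2): L=3.5493, (cx,cy)=(0.3595,-0.9331)
member 3 (1-3): L=2.8637, (cx,cy)=(0.9977,0.0684)
member 4 (2-3): L=3.8478, (cx,cy)=(0.4109,0.9117)
member 5 (2-4): L=2.8160, (cx,cy)=(1.0000,0.0000)
member 6 (3-4): L=3.7190, (cx,cy)=(0.3321,-0.9433)
solve A·x = −loads:
  F[0-1] = -733.2576 N (compression)
  F[0-2] = +62.4602 N (tension)
  F[1-2] = +346.0742 N (tension)
  F[1-3] = -516.2371 N (compression)
  F[2-3] = -354.2182 N (compression)
  F[2-4] = +332.4188 N (tension)
  F[3-4] = -1001.0367 N (compression)
  Rx@0 = +206.8800 N
  Ry@0 = +681.9990 N
  Ry@4 = +944.2310 N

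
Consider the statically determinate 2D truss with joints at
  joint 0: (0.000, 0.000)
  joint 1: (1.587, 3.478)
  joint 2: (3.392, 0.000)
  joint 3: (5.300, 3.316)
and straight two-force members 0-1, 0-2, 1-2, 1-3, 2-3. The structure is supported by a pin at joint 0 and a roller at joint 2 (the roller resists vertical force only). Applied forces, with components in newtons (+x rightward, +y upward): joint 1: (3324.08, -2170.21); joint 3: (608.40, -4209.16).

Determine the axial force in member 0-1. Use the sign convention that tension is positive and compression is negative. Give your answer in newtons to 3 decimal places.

5733.276

N=4 nodes, M=5 members, R=3 reactions → 2N=8, M+R=8
member 0 (0-1): L=3.8230, (cx,cy)=(0.4151,0.9098)
member 1 (0-2): L=3.3920, (cx,cy)=(1.0000,0.0000)
member 2 (1-2): L=3.9185, (cx,cy)=(0.4606,-0.8876)
member 3 (1-3): L=3.7165, (cx,cy)=(0.9990,-0.0436)
member 4 (2-3): L=3.8257, (cx,cy)=(0.4987,0.8668)
solve A·x = −loads:
  F[0-1] = +5733.2757 N (tension)
  F[0-2] = +1552.4658 N (tension)
  F[1-2] = -8466.8996 N (compression)
  F[1-3] = +2958.9175 N (tension)
  F[2-3] = -4707.4004 N (compression)
  Rx@0 = -3932.4800 N
  Ry@0 = -5215.9354 N
  Ry@2 = +11595.3054 N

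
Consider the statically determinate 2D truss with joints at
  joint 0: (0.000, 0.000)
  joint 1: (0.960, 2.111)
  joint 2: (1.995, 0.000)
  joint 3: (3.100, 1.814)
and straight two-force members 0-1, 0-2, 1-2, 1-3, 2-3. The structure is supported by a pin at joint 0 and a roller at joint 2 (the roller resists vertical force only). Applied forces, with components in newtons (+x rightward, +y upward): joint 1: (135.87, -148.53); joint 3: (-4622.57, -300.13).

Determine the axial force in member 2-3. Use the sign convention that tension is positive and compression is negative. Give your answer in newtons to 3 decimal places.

-1016.678

N=4 nodes, M=5 members, R=3 reactions → 2N=8, M+R=8
member 0 (0-1): L=2.3190, (cx,cy)=(0.4140,0.9103)
member 1 (0-2): L=1.9950, (cx,cy)=(1.0000,0.0000)
member 2 (1-2): L=2.3511, (cx,cy)=(0.4402,-0.8979)
member 3 (1-3): L=2.1605, (cx,cy)=(0.9905,-0.1375)
member 4 (2-3): L=2.1241, (cx,cy)=(0.5202,0.8540)
solve A·x = −loads:
  F[0-1] = -4361.4857 N (compression)
  F[0-2] = -2681.1959 N (compression)
  F[1-2] = +4889.0715 N (tension)
  F[1-3] = -4132.8995 N (compression)
  F[2-3] = -1016.6780 N (compression)
  Rx@0 = +4486.7000 N
  Ry@0 = +3970.2282 N
  Ry@2 = -3521.5682 N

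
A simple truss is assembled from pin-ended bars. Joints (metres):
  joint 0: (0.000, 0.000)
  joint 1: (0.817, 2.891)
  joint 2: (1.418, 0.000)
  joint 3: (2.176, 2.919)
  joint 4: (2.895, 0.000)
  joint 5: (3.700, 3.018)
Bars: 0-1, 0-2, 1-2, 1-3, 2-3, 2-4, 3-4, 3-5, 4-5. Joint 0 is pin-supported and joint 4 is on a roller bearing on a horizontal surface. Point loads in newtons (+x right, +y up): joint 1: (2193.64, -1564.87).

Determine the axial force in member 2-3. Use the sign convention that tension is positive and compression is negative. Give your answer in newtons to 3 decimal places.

N=6 nodes, M=9 members, R=3 reactions → 2N=12, M+R=12
member 0 (0-1): L=3.0042, (cx,cy)=(0.2720,0.9623)
member 1 (0-2): L=1.4180, (cx,cy)=(1.0000,0.0000)
member 2 (1-2): L=2.9528, (cx,cy)=(0.2035,-0.9791)
member 3 (1-3): L=1.3593, (cx,cy)=(0.9998,0.0206)
member 4 (2-3): L=3.0158, (cx,cy)=(0.2513,0.9679)
member 5 (2-4): L=1.4770, (cx,cy)=(1.0000,0.0000)
member 6 (3-4): L=3.0062, (cx,cy)=(0.2392,-0.9710)
member 7 (3-5): L=1.5272, (cx,cy)=(0.9979,0.0648)
member 8 (4-5): L=3.1235, (cx,cy)=(0.2577,0.9662)
solve A·x = −loads:
  F[0-1] = +1109.1651 N (tension)
  F[0-2] = +1892.0022 N (tension)
  F[1-2] = -2716.6879 N (compression)
  F[1-3] = -1339.3453 N (compression)
  F[2-3] = +2748.0378 N (tension)
  F[2-4] = +648.3641 N (tension)
  F[3-4] = -2710.9080 N (compression)
  F[3-5] = -0.0000 N (compression)
  F[4-5] = -0.0000 N (compression)
  Rx@0 = -2193.6400 N
  Ry@0 = -1067.3621 N
  Ry@4 = +2632.2321 N

2748.038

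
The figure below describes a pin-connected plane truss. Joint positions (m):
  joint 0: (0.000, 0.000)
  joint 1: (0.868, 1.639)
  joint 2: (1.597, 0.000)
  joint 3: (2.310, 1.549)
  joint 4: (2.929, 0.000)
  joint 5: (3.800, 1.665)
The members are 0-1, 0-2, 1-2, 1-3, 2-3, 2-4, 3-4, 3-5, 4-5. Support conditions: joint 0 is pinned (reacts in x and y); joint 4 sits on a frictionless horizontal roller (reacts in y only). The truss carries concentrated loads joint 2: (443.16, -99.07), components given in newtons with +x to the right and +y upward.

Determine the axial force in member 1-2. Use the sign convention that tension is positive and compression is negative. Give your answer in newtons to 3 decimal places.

N=6 nodes, M=9 members, R=3 reactions → 2N=12, M+R=12
member 0 (0-1): L=1.8547, (cx,cy)=(0.4680,0.8837)
member 1 (0-2): L=1.5970, (cx,cy)=(1.0000,0.0000)
member 2 (1-2): L=1.7938, (cx,cy)=(0.4064,-0.9137)
member 3 (1-3): L=1.4448, (cx,cy)=(0.9981,-0.0623)
member 4 (2-3): L=1.7052, (cx,cy)=(0.4181,0.9084)
member 5 (2-4): L=1.3320, (cx,cy)=(1.0000,0.0000)
member 6 (3-4): L=1.6681, (cx,cy)=(0.3711,-0.9286)
member 7 (3-5): L=1.4945, (cx,cy)=(0.9970,0.0776)
member 8 (4-5): L=1.8791, (cx,cy)=(0.4635,0.8861)
solve A·x = −loads:
  F[0-1] = -50.9813 N (compression)
  F[0-2] = +467.0199 N (tension)
  F[1-2] = +52.3932 N (tension)
  F[1-3] = -45.2401 N (compression)
  F[2-3] = +56.3620 N (tension)
  F[2-4] = +21.5857 N (tension)
  F[3-4] = -58.1700 N (compression)
  F[3-5] = +0.0000 N (tension)
  F[4-5] = -0.0000 N (compression)
  Rx@0 = -443.1600 N
  Ry@0 = +45.0533 N
  Ry@4 = +54.0167 N

52.393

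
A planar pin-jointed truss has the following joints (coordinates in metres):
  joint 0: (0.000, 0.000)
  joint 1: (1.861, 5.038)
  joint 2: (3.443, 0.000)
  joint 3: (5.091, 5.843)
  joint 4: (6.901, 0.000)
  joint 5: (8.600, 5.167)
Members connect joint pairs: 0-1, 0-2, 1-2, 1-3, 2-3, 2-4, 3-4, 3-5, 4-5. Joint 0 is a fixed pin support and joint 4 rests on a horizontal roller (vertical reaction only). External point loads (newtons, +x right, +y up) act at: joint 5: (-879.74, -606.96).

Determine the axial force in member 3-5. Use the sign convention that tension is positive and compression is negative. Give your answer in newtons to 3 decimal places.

N=6 nodes, M=9 members, R=3 reactions → 2N=12, M+R=12
member 0 (0-1): L=5.3707, (cx,cy)=(0.3465,0.9380)
member 1 (0-2): L=3.4430, (cx,cy)=(1.0000,0.0000)
member 2 (1-2): L=5.2805, (cx,cy)=(0.2996,-0.9541)
member 3 (1-3): L=3.3288, (cx,cy)=(0.9703,0.2418)
member 4 (2-3): L=6.0710, (cx,cy)=(0.2715,0.9625)
member 5 (2-4): L=3.4580, (cx,cy)=(1.0000,0.0000)
member 6 (3-4): L=6.1169, (cx,cy)=(0.2959,-0.9552)
member 7 (3-5): L=3.5735, (cx,cy)=(0.9819,-0.1892)
member 8 (4-5): L=5.4392, (cx,cy)=(0.3124,0.9500)
solve A·x = −loads:
  F[0-1] = -542.8920 N (compression)
  F[0-2] = -691.6237 N (compression)
  F[1-2] = +449.4602 N (tension)
  F[1-3] = -332.6433 N (compression)
  F[2-3] = -445.5455 N (compression)
  F[2-4] = -436.0238 N (compression)
  F[3-4] = +662.1350 N (tension)
  F[3-5] = -651.4037 N (compression)
  F[4-5] = -768.6467 N (compression)
  Rx@0 = +879.7400 N
  Ry@0 = +509.2583 N
  Ry@4 = +97.7017 N

-651.404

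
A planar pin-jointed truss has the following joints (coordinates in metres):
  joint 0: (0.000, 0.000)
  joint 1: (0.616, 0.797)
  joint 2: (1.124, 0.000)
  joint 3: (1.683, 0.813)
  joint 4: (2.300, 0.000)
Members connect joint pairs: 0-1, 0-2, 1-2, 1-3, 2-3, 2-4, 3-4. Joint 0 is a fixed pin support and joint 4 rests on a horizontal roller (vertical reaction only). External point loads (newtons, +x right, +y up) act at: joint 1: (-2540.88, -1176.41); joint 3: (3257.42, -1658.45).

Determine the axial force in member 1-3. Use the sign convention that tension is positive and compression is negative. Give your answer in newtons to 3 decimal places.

1813.545

N=5 nodes, M=7 members, R=3 reactions → 2N=10, M+R=10
member 0 (0-1): L=1.0073, (cx,cy)=(0.6115,0.7912)
member 1 (0-2): L=1.1240, (cx,cy)=(1.0000,0.0000)
member 2 (1-2): L=0.9451, (cx,cy)=(0.5375,-0.8433)
member 3 (1-3): L=1.0671, (cx,cy)=(0.9999,0.0150)
member 4 (2-3): L=0.9866, (cx,cy)=(0.5666,0.8240)
member 5 (2-4): L=1.1760, (cx,cy)=(1.0000,0.0000)
member 6 (3-4): L=1.0206, (cx,cy)=(0.6045,-0.7966)
solve A·x = −loads:
  F[0-1] = -1308.4573 N (compression)
  F[0-2] = +1516.7039 N (tension)
  F[1-2] = -135.1187 N (compression)
  F[1-3] = +1813.5451 N (tension)
  F[2-3] = +138.2764 N (tension)
  F[2-4] = +1365.7352 N (tension)
  F[3-4] = -2259.1441 N (compression)
  Rx@0 = -716.5400 N
  Ry@0 = +1035.2770 N
  Ry@4 = +1799.5830 N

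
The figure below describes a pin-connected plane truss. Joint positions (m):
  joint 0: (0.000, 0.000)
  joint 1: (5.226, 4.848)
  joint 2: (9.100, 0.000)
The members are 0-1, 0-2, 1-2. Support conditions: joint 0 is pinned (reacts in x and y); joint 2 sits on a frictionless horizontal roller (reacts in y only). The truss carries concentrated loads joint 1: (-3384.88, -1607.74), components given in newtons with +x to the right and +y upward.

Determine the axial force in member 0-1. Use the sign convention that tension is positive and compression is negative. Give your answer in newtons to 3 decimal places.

-3657.901

N=3 nodes, M=3 members, R=3 reactions → 2N=6, M+R=6
member 0 (0-1): L=7.1284, (cx,cy)=(0.7331,0.6801)
member 1 (0-2): L=9.1000, (cx,cy)=(1.0000,0.0000)
member 2 (1-2): L=6.2057, (cx,cy)=(0.6243,-0.7812)
solve A·x = −loads:
  F[0-1] = -3657.9010 N (compression)
  F[0-2] = -703.1881 N (compression)
  F[1-2] = +1126.4299 N (tension)
  Rx@0 = +3384.8800 N
  Ry@0 = +2487.7234 N
  Ry@2 = -879.9834 N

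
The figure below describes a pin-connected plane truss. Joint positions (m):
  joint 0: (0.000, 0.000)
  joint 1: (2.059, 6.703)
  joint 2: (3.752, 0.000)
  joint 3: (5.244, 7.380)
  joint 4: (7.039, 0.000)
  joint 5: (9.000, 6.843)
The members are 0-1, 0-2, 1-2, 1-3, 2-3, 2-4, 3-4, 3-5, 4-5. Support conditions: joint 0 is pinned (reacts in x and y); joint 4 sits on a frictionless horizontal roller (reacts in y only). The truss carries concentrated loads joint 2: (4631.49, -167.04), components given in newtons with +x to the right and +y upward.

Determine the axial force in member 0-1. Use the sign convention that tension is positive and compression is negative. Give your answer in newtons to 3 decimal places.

N=6 nodes, M=9 members, R=3 reactions → 2N=12, M+R=12
member 0 (0-1): L=7.0121, (cx,cy)=(0.2936,0.9559)
member 1 (0-2): L=3.7520, (cx,cy)=(1.0000,0.0000)
member 2 (1-2): L=6.9135, (cx,cy)=(0.2449,-0.9696)
member 3 (1-3): L=3.2562, (cx,cy)=(0.9781,0.2079)
member 4 (2-3): L=7.5293, (cx,cy)=(0.1982,0.9802)
member 5 (2-4): L=3.2870, (cx,cy)=(1.0000,0.0000)
member 6 (3-4): L=7.5952, (cx,cy)=(0.2363,-0.9717)
member 7 (3-5): L=3.7942, (cx,cy)=(0.9899,-0.1415)
member 8 (4-5): L=7.1184, (cx,cy)=(0.2755,0.9613)
solve A·x = −loads:
  F[0-1] = -81.5997 N (compression)
  F[0-2] = +4655.4505 N (tension)
  F[1-2] = +71.3677 N (tension)
  F[1-3] = -42.3630 N (compression)
  F[2-3] = +99.8248 N (tension)
  F[2-4] = +21.6561 N (tension)
  F[3-4] = -91.6332 N (compression)
  F[3-5] = -0.0000 N (compression)
  F[4-5] = +0.0000 N (tension)
  Rx@0 = -4631.4900 N
  Ry@0 = +78.0026 N
  Ry@4 = +89.0374 N

-81.600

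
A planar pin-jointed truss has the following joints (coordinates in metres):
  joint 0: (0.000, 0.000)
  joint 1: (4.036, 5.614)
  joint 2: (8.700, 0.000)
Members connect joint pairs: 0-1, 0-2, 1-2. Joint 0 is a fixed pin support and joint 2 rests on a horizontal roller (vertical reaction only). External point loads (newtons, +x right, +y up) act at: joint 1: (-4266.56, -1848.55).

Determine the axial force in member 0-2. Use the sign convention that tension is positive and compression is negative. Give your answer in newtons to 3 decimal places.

N=3 nodes, M=3 members, R=3 reactions → 2N=6, M+R=6
member 0 (0-1): L=6.9142, (cx,cy)=(0.5837,0.8120)
member 1 (0-2): L=8.7000, (cx,cy)=(1.0000,0.0000)
member 2 (1-2): L=7.2986, (cx,cy)=(0.6390,-0.7692)
solve A·x = −loads:
  F[0-1] = -4611.2998 N (compression)
  F[0-2] = -1574.8269 N (compression)
  F[1-2] = +2464.4227 N (tension)
  Rx@0 = +4266.5600 N
  Ry@0 = +3744.1500 N
  Ry@2 = -1895.6000 N

-1574.827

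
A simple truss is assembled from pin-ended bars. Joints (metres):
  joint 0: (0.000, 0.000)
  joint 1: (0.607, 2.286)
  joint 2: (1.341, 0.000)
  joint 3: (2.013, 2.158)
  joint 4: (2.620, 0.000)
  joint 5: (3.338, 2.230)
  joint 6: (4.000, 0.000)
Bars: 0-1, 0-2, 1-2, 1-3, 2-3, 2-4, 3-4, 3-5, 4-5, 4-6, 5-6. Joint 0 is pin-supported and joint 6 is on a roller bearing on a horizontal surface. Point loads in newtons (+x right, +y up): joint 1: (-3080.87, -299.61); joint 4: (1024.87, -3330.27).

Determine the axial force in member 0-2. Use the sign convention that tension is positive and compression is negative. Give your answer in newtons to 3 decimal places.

-1215.917

N=7 nodes, M=11 members, R=3 reactions → 2N=14, M+R=14
member 0 (0-1): L=2.3652, (cx,cy)=(0.2566,0.9665)
member 1 (0-2): L=1.3410, (cx,cy)=(1.0000,0.0000)
member 2 (1-2): L=2.4009, (cx,cy)=(0.3057,-0.9521)
member 3 (1-3): L=1.4118, (cx,cy)=(0.9959,-0.0907)
member 4 (2-3): L=2.2602, (cx,cy)=(0.2973,0.9548)
member 5 (2-4): L=1.2790, (cx,cy)=(1.0000,0.0000)
member 6 (3-4): L=2.2417, (cx,cy)=(0.2708,-0.9626)
member 7 (3-5): L=1.3270, (cx,cy)=(0.9985,0.0543)
member 8 (4-5): L=2.3427, (cx,cy)=(0.3065,0.9519)
member 9 (4-6): L=1.3800, (cx,cy)=(1.0000,0.0000)
member 10 (5-6): L=2.3262, (cx,cy)=(0.2846,-0.9587)
solve A·x = −loads:
  F[0-1] = -3273.4383 N (compression)
  F[0-2] = -1215.9172 N (compression)
  F[1-2] = +2878.0905 N (tension)
  F[1-3] = +1366.5467 N (tension)
  F[2-3] = -2870.0879 N (compression)
  F[2-4] = +517.2787 N (tension)
  F[3-4] = +2958.7715 N (tension)
  F[3-5] = -293.9926 N (compression)
  F[4-5] = +506.3965 N (tension)
  F[4-6] = +138.3596 N (tension)
  F[5-6] = -486.1787 N (compression)
  Rx@0 = +2056.0000 N
  Ry@0 = +3163.8045 N
  Ry@6 = +466.0755 N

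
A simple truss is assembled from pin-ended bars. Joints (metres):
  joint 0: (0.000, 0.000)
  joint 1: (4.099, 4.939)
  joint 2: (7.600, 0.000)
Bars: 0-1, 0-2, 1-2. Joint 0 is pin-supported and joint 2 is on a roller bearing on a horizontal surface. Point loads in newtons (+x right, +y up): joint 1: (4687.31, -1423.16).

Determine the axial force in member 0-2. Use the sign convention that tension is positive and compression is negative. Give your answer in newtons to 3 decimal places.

N=3 nodes, M=3 members, R=3 reactions → 2N=6, M+R=6
member 0 (0-1): L=6.4184, (cx,cy)=(0.6386,0.7695)
member 1 (0-2): L=7.6000, (cx,cy)=(1.0000,0.0000)
member 2 (1-2): L=6.0540, (cx,cy)=(0.5783,-0.8158)
solve A·x = −loads:
  F[0-1] = +3106.5824 N (tension)
  F[0-2] = +2703.3369 N (tension)
  F[1-2] = -4674.6524 N (compression)
  Rx@0 = -4687.3100 N
  Ry@0 = -2390.5449 N
  Ry@2 = +3813.7049 N

2703.337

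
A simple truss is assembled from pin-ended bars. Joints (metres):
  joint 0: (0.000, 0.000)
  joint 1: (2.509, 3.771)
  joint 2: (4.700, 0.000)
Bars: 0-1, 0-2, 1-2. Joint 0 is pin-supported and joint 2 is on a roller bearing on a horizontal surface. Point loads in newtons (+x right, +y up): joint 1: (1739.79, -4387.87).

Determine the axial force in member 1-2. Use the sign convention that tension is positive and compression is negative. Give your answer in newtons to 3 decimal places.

-4323.456

N=3 nodes, M=3 members, R=3 reactions → 2N=6, M+R=6
member 0 (0-1): L=4.5294, (cx,cy)=(0.5539,0.8326)
member 1 (0-2): L=4.7000, (cx,cy)=(1.0000,0.0000)
member 2 (1-2): L=4.3613, (cx,cy)=(0.5024,-0.8647)
solve A·x = −loads:
  F[0-1] = -780.2331 N (compression)
  F[0-2] = +2171.9890 N (tension)
  F[1-2] = -4323.4558 N (compression)
  Rx@0 = -1739.7900 N
  Ry@0 = +649.5904 N
  Ry@2 = +3738.2796 N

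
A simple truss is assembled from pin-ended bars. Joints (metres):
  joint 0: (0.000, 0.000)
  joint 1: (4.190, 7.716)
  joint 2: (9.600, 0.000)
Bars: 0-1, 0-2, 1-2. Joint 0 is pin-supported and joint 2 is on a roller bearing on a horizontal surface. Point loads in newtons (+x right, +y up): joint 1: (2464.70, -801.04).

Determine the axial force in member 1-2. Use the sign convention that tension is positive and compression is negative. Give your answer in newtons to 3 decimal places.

-2846.413

N=3 nodes, M=3 members, R=3 reactions → 2N=6, M+R=6
member 0 (0-1): L=8.7802, (cx,cy)=(0.4772,0.8788)
member 1 (0-2): L=9.6000, (cx,cy)=(1.0000,0.0000)
member 2 (1-2): L=9.4236, (cx,cy)=(0.5741,-0.8188)
solve A·x = −loads:
  F[0-1] = +1740.5547 N (tension)
  F[0-2] = +1634.0943 N (tension)
  F[1-2] = -2846.4133 N (compression)
  Rx@0 = -2464.7000 N
  Ry@0 = -1529.5832 N
  Ry@2 = +2330.6232 N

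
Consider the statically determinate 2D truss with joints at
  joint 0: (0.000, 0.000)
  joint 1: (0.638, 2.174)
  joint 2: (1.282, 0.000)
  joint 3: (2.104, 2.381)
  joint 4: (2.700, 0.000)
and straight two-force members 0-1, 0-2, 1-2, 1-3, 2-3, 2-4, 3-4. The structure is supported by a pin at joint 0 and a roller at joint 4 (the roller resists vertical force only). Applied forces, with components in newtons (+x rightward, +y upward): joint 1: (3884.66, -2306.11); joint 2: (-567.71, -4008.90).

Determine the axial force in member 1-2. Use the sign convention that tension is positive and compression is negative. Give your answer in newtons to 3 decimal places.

N=5 nodes, M=7 members, R=3 reactions → 2N=10, M+R=10
member 0 (0-1): L=2.2657, (cx,cy)=(0.2816,0.9595)
member 1 (0-2): L=1.2820, (cx,cy)=(1.0000,0.0000)
member 2 (1-2): L=2.2674, (cx,cy)=(0.2840,-0.9588)
member 3 (1-3): L=1.4805, (cx,cy)=(0.9902,0.1398)
member 4 (2-3): L=2.5189, (cx,cy)=(0.3263,0.9453)
member 5 (2-4): L=1.4180, (cx,cy)=(1.0000,0.0000)
member 6 (3-4): L=2.4545, (cx,cy)=(0.2428,-0.9701)
solve A·x = −loads:
  F[0-1] = -769.8830 N (compression)
  F[0-2] = +3533.7435 N (tension)
  F[1-2] = -2148.8274 N (compression)
  F[1-3] = -3525.7563 N (compression)
  F[2-3] = +6420.7344 N (tension)
  F[2-4] = +1395.8268 N (tension)
  F[3-4] = -5748.3252 N (compression)
  Rx@0 = -3316.9500 N
  Ry@0 = +738.7290 N
  Ry@4 = +5576.2810 N

-2148.827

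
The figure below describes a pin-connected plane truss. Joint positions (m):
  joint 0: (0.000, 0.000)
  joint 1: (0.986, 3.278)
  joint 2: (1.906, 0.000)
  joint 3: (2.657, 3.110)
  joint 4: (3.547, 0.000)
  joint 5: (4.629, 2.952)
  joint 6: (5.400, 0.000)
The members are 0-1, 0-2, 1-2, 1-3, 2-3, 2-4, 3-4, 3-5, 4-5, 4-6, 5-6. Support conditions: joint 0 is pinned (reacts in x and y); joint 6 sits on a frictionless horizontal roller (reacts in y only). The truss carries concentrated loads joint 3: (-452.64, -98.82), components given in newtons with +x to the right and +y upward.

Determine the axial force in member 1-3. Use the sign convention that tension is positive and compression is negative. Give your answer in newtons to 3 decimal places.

-186.951

N=7 nodes, M=11 members, R=3 reactions → 2N=14, M+R=14
member 0 (0-1): L=3.4231, (cx,cy)=(0.2880,0.9576)
member 1 (0-2): L=1.9060, (cx,cy)=(1.0000,0.0000)
member 2 (1-2): L=3.4047, (cx,cy)=(0.2702,-0.9628)
member 3 (1-3): L=1.6794, (cx,cy)=(0.9950,-0.1000)
member 4 (2-3): L=3.1994, (cx,cy)=(0.2347,0.9721)
member 5 (2-4): L=1.6410, (cx,cy)=(1.0000,0.0000)
member 6 (3-4): L=3.2348, (cx,cy)=(0.2751,-0.9614)
member 7 (3-5): L=1.9783, (cx,cy)=(0.9968,-0.0799)
member 8 (4-5): L=3.1440, (cx,cy)=(0.3441,0.9389)
member 9 (4-6): L=1.8530, (cx,cy)=(1.0000,0.0000)
member 10 (5-6): L=3.0510, (cx,cy)=(0.2527,-0.9675)
solve A·x = −loads:
  F[0-1] = -324.6434 N (compression)
  F[0-2] = -359.1282 N (compression)
  F[1-2] = +342.3201 N (tension)
  F[1-3] = -186.9506 N (compression)
  F[2-3] = -339.0588 N (compression)
  F[2-4] = -187.0391 N (compression)
  F[3-4] = +209.7997 N (tension)
  F[3-5] = +129.7315 N (tension)
  F[4-5] = -214.8250 N (compression)
  F[4-6] = -55.3866 N (compression)
  F[5-6] = +219.1776 N (tension)
  Rx@0 = +452.6400 N
  Ry@0 = +310.8840 N
  Ry@6 = -212.0640 N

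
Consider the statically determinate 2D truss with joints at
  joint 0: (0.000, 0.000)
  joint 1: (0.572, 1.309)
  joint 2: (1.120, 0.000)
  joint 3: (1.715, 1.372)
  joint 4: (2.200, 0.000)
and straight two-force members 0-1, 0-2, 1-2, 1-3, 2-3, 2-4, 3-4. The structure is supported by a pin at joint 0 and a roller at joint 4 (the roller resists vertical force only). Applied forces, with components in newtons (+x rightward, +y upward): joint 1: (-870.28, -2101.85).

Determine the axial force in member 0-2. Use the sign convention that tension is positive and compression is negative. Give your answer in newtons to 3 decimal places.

35.650

N=5 nodes, M=7 members, R=3 reactions → 2N=10, M+R=10
member 0 (0-1): L=1.4285, (cx,cy)=(0.4004,0.9163)
member 1 (0-2): L=1.1200, (cx,cy)=(1.0000,0.0000)
member 2 (1-2): L=1.4191, (cx,cy)=(0.3862,-0.9224)
member 3 (1-3): L=1.1447, (cx,cy)=(0.9985,0.0550)
member 4 (2-3): L=1.4955, (cx,cy)=(0.3979,0.9174)
member 5 (2-4): L=1.0800, (cx,cy)=(1.0000,0.0000)
member 6 (3-4): L=1.4552, (cx,cy)=(0.3333,-0.9428)
solve A·x = −loads:
  F[0-1] = -2262.4782 N (compression)
  F[0-2] = +35.6498 N (tension)
  F[1-2] = -32.4562 N (compression)
  F[1-3] = -23.1515 N (compression)
  F[2-3] = +32.6326 N (tension)
  F[2-4] = +10.1328 N (tension)
  F[3-4] = -30.4027 N (compression)
  Rx@0 = +870.2800 N
  Ry@0 = +2073.1856 N
  Ry@4 = +28.6644 N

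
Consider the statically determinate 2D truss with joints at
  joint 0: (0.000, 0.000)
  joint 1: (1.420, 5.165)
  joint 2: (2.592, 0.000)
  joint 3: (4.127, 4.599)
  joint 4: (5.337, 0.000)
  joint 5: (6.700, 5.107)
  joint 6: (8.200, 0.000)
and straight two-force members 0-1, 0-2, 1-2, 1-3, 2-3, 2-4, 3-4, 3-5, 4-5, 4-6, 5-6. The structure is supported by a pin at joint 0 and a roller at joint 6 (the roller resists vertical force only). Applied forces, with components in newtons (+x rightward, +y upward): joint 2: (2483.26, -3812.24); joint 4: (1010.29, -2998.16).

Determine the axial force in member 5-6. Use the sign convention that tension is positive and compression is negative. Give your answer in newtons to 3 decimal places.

N=7 nodes, M=11 members, R=3 reactions → 2N=14, M+R=14
member 0 (0-1): L=5.3566, (cx,cy)=(0.2651,0.9642)
member 1 (0-2): L=2.5920, (cx,cy)=(1.0000,0.0000)
member 2 (1-2): L=5.2963, (cx,cy)=(0.2213,-0.9752)
member 3 (1-3): L=2.7655, (cx,cy)=(0.9788,-0.2047)
member 4 (2-3): L=4.8484, (cx,cy)=(0.3166,0.9486)
member 5 (2-4): L=2.7450, (cx,cy)=(1.0000,0.0000)
member 6 (3-4): L=4.7555, (cx,cy)=(0.2544,-0.9671)
member 7 (3-5): L=2.6227, (cx,cy)=(0.9811,0.1937)
member 8 (4-5): L=5.2858, (cx,cy)=(0.2579,0.9662)
member 9 (4-6): L=2.8630, (cx,cy)=(1.0000,0.0000)
member 10 (5-6): L=5.3227, (cx,cy)=(0.2818,-0.9595)
solve A·x = −loads:
  F[0-1] = -3789.5754 N (compression)
  F[0-2] = +4498.1338 N (tension)
  F[1-2] = +4159.6232 N (tension)
  F[1-3] = -1966.6815 N (compression)
  F[2-3] = -257.5076 N (compression)
  F[2-4] = +3016.8689 N (tension)
  F[3-4] = -544.9709 N (compression)
  F[3-5] = -1903.9738 N (compression)
  F[4-5] = +3648.5844 N (tension)
  F[4-6] = +927.0814 N (tension)
  F[5-6] = -3289.7357 N (compression)
  Rx@0 = -3493.5500 N
  Ry@0 = +3653.9968 N
  Ry@6 = +3156.4032 N

-3289.736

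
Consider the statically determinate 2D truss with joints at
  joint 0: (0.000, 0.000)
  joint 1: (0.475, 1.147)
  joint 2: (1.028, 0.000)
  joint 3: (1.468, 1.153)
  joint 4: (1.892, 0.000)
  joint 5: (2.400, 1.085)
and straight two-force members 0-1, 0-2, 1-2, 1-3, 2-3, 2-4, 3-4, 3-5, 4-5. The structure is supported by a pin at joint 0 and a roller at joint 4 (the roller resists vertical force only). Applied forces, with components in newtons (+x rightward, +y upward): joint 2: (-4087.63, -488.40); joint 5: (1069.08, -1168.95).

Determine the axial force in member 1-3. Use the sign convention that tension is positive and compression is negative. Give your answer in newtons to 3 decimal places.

N=6 nodes, M=9 members, R=3 reactions → 2N=12, M+R=12
member 0 (0-1): L=1.2415, (cx,cy)=(0.3826,0.9239)
member 1 (0-2): L=1.0280, (cx,cy)=(1.0000,0.0000)
member 2 (1-2): L=1.2733, (cx,cy)=(0.4343,-0.9008)
member 3 (1-3): L=0.9930, (cx,cy)=(1.0000,0.0060)
member 4 (2-3): L=1.2341, (cx,cy)=(0.3565,0.9343)
member 5 (2-4): L=0.8640, (cx,cy)=(1.0000,0.0000)
member 6 (3-4): L=1.2285, (cx,cy)=(0.3451,-0.9386)
member 7 (3-5): L=0.9345, (cx,cy)=(0.9973,-0.0728)
member 8 (4-5): L=1.1980, (cx,cy)=(0.4240,0.9056)
solve A·x = −loads:
  F[0-1] = +761.8843 N (tension)
  F[0-2] = -3310.0566 N (compression)
  F[1-2] = -777.2322 N (compression)
  F[1-3] = +629.0605 N (tension)
  F[2-3] = +1272.1111 N (tension)
  F[2-4] = -13.5204 N (compression)
  F[3-4] = -1391.8787 N (compression)
  F[3-5] = +1567.1473 N (tension)
  F[4-5] = -1164.8128 N (compression)
  Rx@0 = +3018.5500 N
  Ry@0 = -703.9116 N
  Ry@4 = +2361.2616 N

629.061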